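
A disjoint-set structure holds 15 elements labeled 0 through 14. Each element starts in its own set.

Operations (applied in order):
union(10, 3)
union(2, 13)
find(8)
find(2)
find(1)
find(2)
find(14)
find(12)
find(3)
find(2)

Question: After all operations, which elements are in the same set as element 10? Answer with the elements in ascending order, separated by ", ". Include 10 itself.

Step 1: union(10, 3) -> merged; set of 10 now {3, 10}
Step 2: union(2, 13) -> merged; set of 2 now {2, 13}
Step 3: find(8) -> no change; set of 8 is {8}
Step 4: find(2) -> no change; set of 2 is {2, 13}
Step 5: find(1) -> no change; set of 1 is {1}
Step 6: find(2) -> no change; set of 2 is {2, 13}
Step 7: find(14) -> no change; set of 14 is {14}
Step 8: find(12) -> no change; set of 12 is {12}
Step 9: find(3) -> no change; set of 3 is {3, 10}
Step 10: find(2) -> no change; set of 2 is {2, 13}
Component of 10: {3, 10}

Answer: 3, 10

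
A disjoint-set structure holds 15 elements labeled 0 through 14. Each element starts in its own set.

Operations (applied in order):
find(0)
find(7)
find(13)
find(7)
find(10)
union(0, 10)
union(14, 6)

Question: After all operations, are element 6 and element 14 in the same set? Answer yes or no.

Step 1: find(0) -> no change; set of 0 is {0}
Step 2: find(7) -> no change; set of 7 is {7}
Step 3: find(13) -> no change; set of 13 is {13}
Step 4: find(7) -> no change; set of 7 is {7}
Step 5: find(10) -> no change; set of 10 is {10}
Step 6: union(0, 10) -> merged; set of 0 now {0, 10}
Step 7: union(14, 6) -> merged; set of 14 now {6, 14}
Set of 6: {6, 14}; 14 is a member.

Answer: yes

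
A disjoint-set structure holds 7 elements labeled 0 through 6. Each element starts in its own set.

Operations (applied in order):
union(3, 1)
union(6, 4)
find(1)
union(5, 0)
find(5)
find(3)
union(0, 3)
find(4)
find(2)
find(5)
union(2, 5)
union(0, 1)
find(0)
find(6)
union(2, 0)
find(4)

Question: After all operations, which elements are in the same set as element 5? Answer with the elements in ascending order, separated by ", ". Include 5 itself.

Answer: 0, 1, 2, 3, 5

Derivation:
Step 1: union(3, 1) -> merged; set of 3 now {1, 3}
Step 2: union(6, 4) -> merged; set of 6 now {4, 6}
Step 3: find(1) -> no change; set of 1 is {1, 3}
Step 4: union(5, 0) -> merged; set of 5 now {0, 5}
Step 5: find(5) -> no change; set of 5 is {0, 5}
Step 6: find(3) -> no change; set of 3 is {1, 3}
Step 7: union(0, 3) -> merged; set of 0 now {0, 1, 3, 5}
Step 8: find(4) -> no change; set of 4 is {4, 6}
Step 9: find(2) -> no change; set of 2 is {2}
Step 10: find(5) -> no change; set of 5 is {0, 1, 3, 5}
Step 11: union(2, 5) -> merged; set of 2 now {0, 1, 2, 3, 5}
Step 12: union(0, 1) -> already same set; set of 0 now {0, 1, 2, 3, 5}
Step 13: find(0) -> no change; set of 0 is {0, 1, 2, 3, 5}
Step 14: find(6) -> no change; set of 6 is {4, 6}
Step 15: union(2, 0) -> already same set; set of 2 now {0, 1, 2, 3, 5}
Step 16: find(4) -> no change; set of 4 is {4, 6}
Component of 5: {0, 1, 2, 3, 5}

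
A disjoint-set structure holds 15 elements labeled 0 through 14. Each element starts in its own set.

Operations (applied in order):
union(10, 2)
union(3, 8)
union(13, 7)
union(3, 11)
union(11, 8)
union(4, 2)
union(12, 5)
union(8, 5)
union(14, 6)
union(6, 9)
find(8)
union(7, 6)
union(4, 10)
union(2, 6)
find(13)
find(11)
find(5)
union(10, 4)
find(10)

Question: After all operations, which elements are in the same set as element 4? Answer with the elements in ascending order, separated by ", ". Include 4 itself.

Answer: 2, 4, 6, 7, 9, 10, 13, 14

Derivation:
Step 1: union(10, 2) -> merged; set of 10 now {2, 10}
Step 2: union(3, 8) -> merged; set of 3 now {3, 8}
Step 3: union(13, 7) -> merged; set of 13 now {7, 13}
Step 4: union(3, 11) -> merged; set of 3 now {3, 8, 11}
Step 5: union(11, 8) -> already same set; set of 11 now {3, 8, 11}
Step 6: union(4, 2) -> merged; set of 4 now {2, 4, 10}
Step 7: union(12, 5) -> merged; set of 12 now {5, 12}
Step 8: union(8, 5) -> merged; set of 8 now {3, 5, 8, 11, 12}
Step 9: union(14, 6) -> merged; set of 14 now {6, 14}
Step 10: union(6, 9) -> merged; set of 6 now {6, 9, 14}
Step 11: find(8) -> no change; set of 8 is {3, 5, 8, 11, 12}
Step 12: union(7, 6) -> merged; set of 7 now {6, 7, 9, 13, 14}
Step 13: union(4, 10) -> already same set; set of 4 now {2, 4, 10}
Step 14: union(2, 6) -> merged; set of 2 now {2, 4, 6, 7, 9, 10, 13, 14}
Step 15: find(13) -> no change; set of 13 is {2, 4, 6, 7, 9, 10, 13, 14}
Step 16: find(11) -> no change; set of 11 is {3, 5, 8, 11, 12}
Step 17: find(5) -> no change; set of 5 is {3, 5, 8, 11, 12}
Step 18: union(10, 4) -> already same set; set of 10 now {2, 4, 6, 7, 9, 10, 13, 14}
Step 19: find(10) -> no change; set of 10 is {2, 4, 6, 7, 9, 10, 13, 14}
Component of 4: {2, 4, 6, 7, 9, 10, 13, 14}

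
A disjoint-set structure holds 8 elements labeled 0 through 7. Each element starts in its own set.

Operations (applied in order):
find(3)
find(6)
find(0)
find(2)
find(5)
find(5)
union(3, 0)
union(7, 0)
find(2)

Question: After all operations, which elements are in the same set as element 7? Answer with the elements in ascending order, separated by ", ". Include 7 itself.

Answer: 0, 3, 7

Derivation:
Step 1: find(3) -> no change; set of 3 is {3}
Step 2: find(6) -> no change; set of 6 is {6}
Step 3: find(0) -> no change; set of 0 is {0}
Step 4: find(2) -> no change; set of 2 is {2}
Step 5: find(5) -> no change; set of 5 is {5}
Step 6: find(5) -> no change; set of 5 is {5}
Step 7: union(3, 0) -> merged; set of 3 now {0, 3}
Step 8: union(7, 0) -> merged; set of 7 now {0, 3, 7}
Step 9: find(2) -> no change; set of 2 is {2}
Component of 7: {0, 3, 7}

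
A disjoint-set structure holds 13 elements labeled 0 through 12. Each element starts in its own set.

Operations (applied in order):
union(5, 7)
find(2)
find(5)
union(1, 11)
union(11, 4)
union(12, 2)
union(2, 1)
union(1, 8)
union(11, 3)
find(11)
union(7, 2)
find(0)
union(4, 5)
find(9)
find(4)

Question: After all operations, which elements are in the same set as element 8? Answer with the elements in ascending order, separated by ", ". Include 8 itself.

Answer: 1, 2, 3, 4, 5, 7, 8, 11, 12

Derivation:
Step 1: union(5, 7) -> merged; set of 5 now {5, 7}
Step 2: find(2) -> no change; set of 2 is {2}
Step 3: find(5) -> no change; set of 5 is {5, 7}
Step 4: union(1, 11) -> merged; set of 1 now {1, 11}
Step 5: union(11, 4) -> merged; set of 11 now {1, 4, 11}
Step 6: union(12, 2) -> merged; set of 12 now {2, 12}
Step 7: union(2, 1) -> merged; set of 2 now {1, 2, 4, 11, 12}
Step 8: union(1, 8) -> merged; set of 1 now {1, 2, 4, 8, 11, 12}
Step 9: union(11, 3) -> merged; set of 11 now {1, 2, 3, 4, 8, 11, 12}
Step 10: find(11) -> no change; set of 11 is {1, 2, 3, 4, 8, 11, 12}
Step 11: union(7, 2) -> merged; set of 7 now {1, 2, 3, 4, 5, 7, 8, 11, 12}
Step 12: find(0) -> no change; set of 0 is {0}
Step 13: union(4, 5) -> already same set; set of 4 now {1, 2, 3, 4, 5, 7, 8, 11, 12}
Step 14: find(9) -> no change; set of 9 is {9}
Step 15: find(4) -> no change; set of 4 is {1, 2, 3, 4, 5, 7, 8, 11, 12}
Component of 8: {1, 2, 3, 4, 5, 7, 8, 11, 12}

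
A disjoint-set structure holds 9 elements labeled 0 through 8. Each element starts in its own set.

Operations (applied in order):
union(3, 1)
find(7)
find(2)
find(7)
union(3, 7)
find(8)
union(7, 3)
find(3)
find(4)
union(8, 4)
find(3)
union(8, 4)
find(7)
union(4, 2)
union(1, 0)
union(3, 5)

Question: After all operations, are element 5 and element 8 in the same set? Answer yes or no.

Step 1: union(3, 1) -> merged; set of 3 now {1, 3}
Step 2: find(7) -> no change; set of 7 is {7}
Step 3: find(2) -> no change; set of 2 is {2}
Step 4: find(7) -> no change; set of 7 is {7}
Step 5: union(3, 7) -> merged; set of 3 now {1, 3, 7}
Step 6: find(8) -> no change; set of 8 is {8}
Step 7: union(7, 3) -> already same set; set of 7 now {1, 3, 7}
Step 8: find(3) -> no change; set of 3 is {1, 3, 7}
Step 9: find(4) -> no change; set of 4 is {4}
Step 10: union(8, 4) -> merged; set of 8 now {4, 8}
Step 11: find(3) -> no change; set of 3 is {1, 3, 7}
Step 12: union(8, 4) -> already same set; set of 8 now {4, 8}
Step 13: find(7) -> no change; set of 7 is {1, 3, 7}
Step 14: union(4, 2) -> merged; set of 4 now {2, 4, 8}
Step 15: union(1, 0) -> merged; set of 1 now {0, 1, 3, 7}
Step 16: union(3, 5) -> merged; set of 3 now {0, 1, 3, 5, 7}
Set of 5: {0, 1, 3, 5, 7}; 8 is not a member.

Answer: no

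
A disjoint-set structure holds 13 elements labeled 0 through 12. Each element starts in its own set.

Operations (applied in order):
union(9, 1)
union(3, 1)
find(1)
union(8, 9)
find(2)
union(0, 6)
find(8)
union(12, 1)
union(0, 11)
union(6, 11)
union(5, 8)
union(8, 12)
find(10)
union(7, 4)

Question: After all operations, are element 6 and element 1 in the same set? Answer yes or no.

Answer: no

Derivation:
Step 1: union(9, 1) -> merged; set of 9 now {1, 9}
Step 2: union(3, 1) -> merged; set of 3 now {1, 3, 9}
Step 3: find(1) -> no change; set of 1 is {1, 3, 9}
Step 4: union(8, 9) -> merged; set of 8 now {1, 3, 8, 9}
Step 5: find(2) -> no change; set of 2 is {2}
Step 6: union(0, 6) -> merged; set of 0 now {0, 6}
Step 7: find(8) -> no change; set of 8 is {1, 3, 8, 9}
Step 8: union(12, 1) -> merged; set of 12 now {1, 3, 8, 9, 12}
Step 9: union(0, 11) -> merged; set of 0 now {0, 6, 11}
Step 10: union(6, 11) -> already same set; set of 6 now {0, 6, 11}
Step 11: union(5, 8) -> merged; set of 5 now {1, 3, 5, 8, 9, 12}
Step 12: union(8, 12) -> already same set; set of 8 now {1, 3, 5, 8, 9, 12}
Step 13: find(10) -> no change; set of 10 is {10}
Step 14: union(7, 4) -> merged; set of 7 now {4, 7}
Set of 6: {0, 6, 11}; 1 is not a member.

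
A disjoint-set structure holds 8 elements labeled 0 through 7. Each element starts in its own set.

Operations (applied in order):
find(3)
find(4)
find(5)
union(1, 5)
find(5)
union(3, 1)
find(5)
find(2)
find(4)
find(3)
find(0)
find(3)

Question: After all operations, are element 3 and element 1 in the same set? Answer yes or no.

Step 1: find(3) -> no change; set of 3 is {3}
Step 2: find(4) -> no change; set of 4 is {4}
Step 3: find(5) -> no change; set of 5 is {5}
Step 4: union(1, 5) -> merged; set of 1 now {1, 5}
Step 5: find(5) -> no change; set of 5 is {1, 5}
Step 6: union(3, 1) -> merged; set of 3 now {1, 3, 5}
Step 7: find(5) -> no change; set of 5 is {1, 3, 5}
Step 8: find(2) -> no change; set of 2 is {2}
Step 9: find(4) -> no change; set of 4 is {4}
Step 10: find(3) -> no change; set of 3 is {1, 3, 5}
Step 11: find(0) -> no change; set of 0 is {0}
Step 12: find(3) -> no change; set of 3 is {1, 3, 5}
Set of 3: {1, 3, 5}; 1 is a member.

Answer: yes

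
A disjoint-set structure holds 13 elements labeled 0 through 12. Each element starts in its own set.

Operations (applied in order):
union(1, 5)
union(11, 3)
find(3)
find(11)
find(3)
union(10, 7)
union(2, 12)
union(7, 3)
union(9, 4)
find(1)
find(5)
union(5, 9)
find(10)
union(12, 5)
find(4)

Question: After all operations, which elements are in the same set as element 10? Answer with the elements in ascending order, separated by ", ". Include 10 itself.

Answer: 3, 7, 10, 11

Derivation:
Step 1: union(1, 5) -> merged; set of 1 now {1, 5}
Step 2: union(11, 3) -> merged; set of 11 now {3, 11}
Step 3: find(3) -> no change; set of 3 is {3, 11}
Step 4: find(11) -> no change; set of 11 is {3, 11}
Step 5: find(3) -> no change; set of 3 is {3, 11}
Step 6: union(10, 7) -> merged; set of 10 now {7, 10}
Step 7: union(2, 12) -> merged; set of 2 now {2, 12}
Step 8: union(7, 3) -> merged; set of 7 now {3, 7, 10, 11}
Step 9: union(9, 4) -> merged; set of 9 now {4, 9}
Step 10: find(1) -> no change; set of 1 is {1, 5}
Step 11: find(5) -> no change; set of 5 is {1, 5}
Step 12: union(5, 9) -> merged; set of 5 now {1, 4, 5, 9}
Step 13: find(10) -> no change; set of 10 is {3, 7, 10, 11}
Step 14: union(12, 5) -> merged; set of 12 now {1, 2, 4, 5, 9, 12}
Step 15: find(4) -> no change; set of 4 is {1, 2, 4, 5, 9, 12}
Component of 10: {3, 7, 10, 11}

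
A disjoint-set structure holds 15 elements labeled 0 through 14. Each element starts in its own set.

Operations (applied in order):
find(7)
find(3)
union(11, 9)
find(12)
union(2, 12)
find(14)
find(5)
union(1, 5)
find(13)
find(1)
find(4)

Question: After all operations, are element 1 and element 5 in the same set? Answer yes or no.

Answer: yes

Derivation:
Step 1: find(7) -> no change; set of 7 is {7}
Step 2: find(3) -> no change; set of 3 is {3}
Step 3: union(11, 9) -> merged; set of 11 now {9, 11}
Step 4: find(12) -> no change; set of 12 is {12}
Step 5: union(2, 12) -> merged; set of 2 now {2, 12}
Step 6: find(14) -> no change; set of 14 is {14}
Step 7: find(5) -> no change; set of 5 is {5}
Step 8: union(1, 5) -> merged; set of 1 now {1, 5}
Step 9: find(13) -> no change; set of 13 is {13}
Step 10: find(1) -> no change; set of 1 is {1, 5}
Step 11: find(4) -> no change; set of 4 is {4}
Set of 1: {1, 5}; 5 is a member.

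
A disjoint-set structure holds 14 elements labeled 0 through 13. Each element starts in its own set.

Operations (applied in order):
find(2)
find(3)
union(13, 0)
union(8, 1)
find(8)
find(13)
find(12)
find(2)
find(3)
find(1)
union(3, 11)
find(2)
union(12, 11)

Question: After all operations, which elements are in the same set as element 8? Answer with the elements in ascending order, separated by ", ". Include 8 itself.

Answer: 1, 8

Derivation:
Step 1: find(2) -> no change; set of 2 is {2}
Step 2: find(3) -> no change; set of 3 is {3}
Step 3: union(13, 0) -> merged; set of 13 now {0, 13}
Step 4: union(8, 1) -> merged; set of 8 now {1, 8}
Step 5: find(8) -> no change; set of 8 is {1, 8}
Step 6: find(13) -> no change; set of 13 is {0, 13}
Step 7: find(12) -> no change; set of 12 is {12}
Step 8: find(2) -> no change; set of 2 is {2}
Step 9: find(3) -> no change; set of 3 is {3}
Step 10: find(1) -> no change; set of 1 is {1, 8}
Step 11: union(3, 11) -> merged; set of 3 now {3, 11}
Step 12: find(2) -> no change; set of 2 is {2}
Step 13: union(12, 11) -> merged; set of 12 now {3, 11, 12}
Component of 8: {1, 8}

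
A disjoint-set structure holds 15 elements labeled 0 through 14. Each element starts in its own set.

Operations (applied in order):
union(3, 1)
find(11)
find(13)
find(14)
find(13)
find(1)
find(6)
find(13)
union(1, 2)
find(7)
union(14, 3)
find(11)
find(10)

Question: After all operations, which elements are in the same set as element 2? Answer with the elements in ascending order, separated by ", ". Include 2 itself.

Step 1: union(3, 1) -> merged; set of 3 now {1, 3}
Step 2: find(11) -> no change; set of 11 is {11}
Step 3: find(13) -> no change; set of 13 is {13}
Step 4: find(14) -> no change; set of 14 is {14}
Step 5: find(13) -> no change; set of 13 is {13}
Step 6: find(1) -> no change; set of 1 is {1, 3}
Step 7: find(6) -> no change; set of 6 is {6}
Step 8: find(13) -> no change; set of 13 is {13}
Step 9: union(1, 2) -> merged; set of 1 now {1, 2, 3}
Step 10: find(7) -> no change; set of 7 is {7}
Step 11: union(14, 3) -> merged; set of 14 now {1, 2, 3, 14}
Step 12: find(11) -> no change; set of 11 is {11}
Step 13: find(10) -> no change; set of 10 is {10}
Component of 2: {1, 2, 3, 14}

Answer: 1, 2, 3, 14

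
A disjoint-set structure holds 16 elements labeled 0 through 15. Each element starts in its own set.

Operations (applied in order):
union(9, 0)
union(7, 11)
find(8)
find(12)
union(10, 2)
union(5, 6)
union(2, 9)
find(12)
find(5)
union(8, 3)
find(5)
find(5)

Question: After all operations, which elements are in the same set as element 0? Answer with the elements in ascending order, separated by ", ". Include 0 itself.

Answer: 0, 2, 9, 10

Derivation:
Step 1: union(9, 0) -> merged; set of 9 now {0, 9}
Step 2: union(7, 11) -> merged; set of 7 now {7, 11}
Step 3: find(8) -> no change; set of 8 is {8}
Step 4: find(12) -> no change; set of 12 is {12}
Step 5: union(10, 2) -> merged; set of 10 now {2, 10}
Step 6: union(5, 6) -> merged; set of 5 now {5, 6}
Step 7: union(2, 9) -> merged; set of 2 now {0, 2, 9, 10}
Step 8: find(12) -> no change; set of 12 is {12}
Step 9: find(5) -> no change; set of 5 is {5, 6}
Step 10: union(8, 3) -> merged; set of 8 now {3, 8}
Step 11: find(5) -> no change; set of 5 is {5, 6}
Step 12: find(5) -> no change; set of 5 is {5, 6}
Component of 0: {0, 2, 9, 10}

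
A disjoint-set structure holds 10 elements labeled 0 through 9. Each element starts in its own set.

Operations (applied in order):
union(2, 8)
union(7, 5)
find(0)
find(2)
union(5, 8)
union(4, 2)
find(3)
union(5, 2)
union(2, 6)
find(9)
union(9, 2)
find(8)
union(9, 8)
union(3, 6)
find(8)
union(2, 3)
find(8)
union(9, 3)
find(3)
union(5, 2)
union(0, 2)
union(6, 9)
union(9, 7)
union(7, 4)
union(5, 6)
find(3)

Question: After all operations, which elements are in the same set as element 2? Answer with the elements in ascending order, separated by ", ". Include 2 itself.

Answer: 0, 2, 3, 4, 5, 6, 7, 8, 9

Derivation:
Step 1: union(2, 8) -> merged; set of 2 now {2, 8}
Step 2: union(7, 5) -> merged; set of 7 now {5, 7}
Step 3: find(0) -> no change; set of 0 is {0}
Step 4: find(2) -> no change; set of 2 is {2, 8}
Step 5: union(5, 8) -> merged; set of 5 now {2, 5, 7, 8}
Step 6: union(4, 2) -> merged; set of 4 now {2, 4, 5, 7, 8}
Step 7: find(3) -> no change; set of 3 is {3}
Step 8: union(5, 2) -> already same set; set of 5 now {2, 4, 5, 7, 8}
Step 9: union(2, 6) -> merged; set of 2 now {2, 4, 5, 6, 7, 8}
Step 10: find(9) -> no change; set of 9 is {9}
Step 11: union(9, 2) -> merged; set of 9 now {2, 4, 5, 6, 7, 8, 9}
Step 12: find(8) -> no change; set of 8 is {2, 4, 5, 6, 7, 8, 9}
Step 13: union(9, 8) -> already same set; set of 9 now {2, 4, 5, 6, 7, 8, 9}
Step 14: union(3, 6) -> merged; set of 3 now {2, 3, 4, 5, 6, 7, 8, 9}
Step 15: find(8) -> no change; set of 8 is {2, 3, 4, 5, 6, 7, 8, 9}
Step 16: union(2, 3) -> already same set; set of 2 now {2, 3, 4, 5, 6, 7, 8, 9}
Step 17: find(8) -> no change; set of 8 is {2, 3, 4, 5, 6, 7, 8, 9}
Step 18: union(9, 3) -> already same set; set of 9 now {2, 3, 4, 5, 6, 7, 8, 9}
Step 19: find(3) -> no change; set of 3 is {2, 3, 4, 5, 6, 7, 8, 9}
Step 20: union(5, 2) -> already same set; set of 5 now {2, 3, 4, 5, 6, 7, 8, 9}
Step 21: union(0, 2) -> merged; set of 0 now {0, 2, 3, 4, 5, 6, 7, 8, 9}
Step 22: union(6, 9) -> already same set; set of 6 now {0, 2, 3, 4, 5, 6, 7, 8, 9}
Step 23: union(9, 7) -> already same set; set of 9 now {0, 2, 3, 4, 5, 6, 7, 8, 9}
Step 24: union(7, 4) -> already same set; set of 7 now {0, 2, 3, 4, 5, 6, 7, 8, 9}
Step 25: union(5, 6) -> already same set; set of 5 now {0, 2, 3, 4, 5, 6, 7, 8, 9}
Step 26: find(3) -> no change; set of 3 is {0, 2, 3, 4, 5, 6, 7, 8, 9}
Component of 2: {0, 2, 3, 4, 5, 6, 7, 8, 9}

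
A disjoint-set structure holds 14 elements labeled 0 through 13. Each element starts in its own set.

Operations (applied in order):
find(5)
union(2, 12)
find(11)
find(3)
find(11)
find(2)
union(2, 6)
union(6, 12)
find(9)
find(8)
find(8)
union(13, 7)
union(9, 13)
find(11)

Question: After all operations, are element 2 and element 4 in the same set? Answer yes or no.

Step 1: find(5) -> no change; set of 5 is {5}
Step 2: union(2, 12) -> merged; set of 2 now {2, 12}
Step 3: find(11) -> no change; set of 11 is {11}
Step 4: find(3) -> no change; set of 3 is {3}
Step 5: find(11) -> no change; set of 11 is {11}
Step 6: find(2) -> no change; set of 2 is {2, 12}
Step 7: union(2, 6) -> merged; set of 2 now {2, 6, 12}
Step 8: union(6, 12) -> already same set; set of 6 now {2, 6, 12}
Step 9: find(9) -> no change; set of 9 is {9}
Step 10: find(8) -> no change; set of 8 is {8}
Step 11: find(8) -> no change; set of 8 is {8}
Step 12: union(13, 7) -> merged; set of 13 now {7, 13}
Step 13: union(9, 13) -> merged; set of 9 now {7, 9, 13}
Step 14: find(11) -> no change; set of 11 is {11}
Set of 2: {2, 6, 12}; 4 is not a member.

Answer: no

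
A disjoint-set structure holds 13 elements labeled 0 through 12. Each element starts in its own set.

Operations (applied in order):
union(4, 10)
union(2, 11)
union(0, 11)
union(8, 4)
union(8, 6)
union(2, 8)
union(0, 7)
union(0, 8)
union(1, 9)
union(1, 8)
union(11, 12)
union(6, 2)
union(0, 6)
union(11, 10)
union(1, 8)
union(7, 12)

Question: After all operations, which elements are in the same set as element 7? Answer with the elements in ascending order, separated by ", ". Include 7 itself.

Answer: 0, 1, 2, 4, 6, 7, 8, 9, 10, 11, 12

Derivation:
Step 1: union(4, 10) -> merged; set of 4 now {4, 10}
Step 2: union(2, 11) -> merged; set of 2 now {2, 11}
Step 3: union(0, 11) -> merged; set of 0 now {0, 2, 11}
Step 4: union(8, 4) -> merged; set of 8 now {4, 8, 10}
Step 5: union(8, 6) -> merged; set of 8 now {4, 6, 8, 10}
Step 6: union(2, 8) -> merged; set of 2 now {0, 2, 4, 6, 8, 10, 11}
Step 7: union(0, 7) -> merged; set of 0 now {0, 2, 4, 6, 7, 8, 10, 11}
Step 8: union(0, 8) -> already same set; set of 0 now {0, 2, 4, 6, 7, 8, 10, 11}
Step 9: union(1, 9) -> merged; set of 1 now {1, 9}
Step 10: union(1, 8) -> merged; set of 1 now {0, 1, 2, 4, 6, 7, 8, 9, 10, 11}
Step 11: union(11, 12) -> merged; set of 11 now {0, 1, 2, 4, 6, 7, 8, 9, 10, 11, 12}
Step 12: union(6, 2) -> already same set; set of 6 now {0, 1, 2, 4, 6, 7, 8, 9, 10, 11, 12}
Step 13: union(0, 6) -> already same set; set of 0 now {0, 1, 2, 4, 6, 7, 8, 9, 10, 11, 12}
Step 14: union(11, 10) -> already same set; set of 11 now {0, 1, 2, 4, 6, 7, 8, 9, 10, 11, 12}
Step 15: union(1, 8) -> already same set; set of 1 now {0, 1, 2, 4, 6, 7, 8, 9, 10, 11, 12}
Step 16: union(7, 12) -> already same set; set of 7 now {0, 1, 2, 4, 6, 7, 8, 9, 10, 11, 12}
Component of 7: {0, 1, 2, 4, 6, 7, 8, 9, 10, 11, 12}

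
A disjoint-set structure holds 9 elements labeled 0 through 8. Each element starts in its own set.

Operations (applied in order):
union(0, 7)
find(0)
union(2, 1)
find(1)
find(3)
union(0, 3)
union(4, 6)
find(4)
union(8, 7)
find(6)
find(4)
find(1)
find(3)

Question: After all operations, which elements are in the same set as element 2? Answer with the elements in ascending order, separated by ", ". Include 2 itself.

Answer: 1, 2

Derivation:
Step 1: union(0, 7) -> merged; set of 0 now {0, 7}
Step 2: find(0) -> no change; set of 0 is {0, 7}
Step 3: union(2, 1) -> merged; set of 2 now {1, 2}
Step 4: find(1) -> no change; set of 1 is {1, 2}
Step 5: find(3) -> no change; set of 3 is {3}
Step 6: union(0, 3) -> merged; set of 0 now {0, 3, 7}
Step 7: union(4, 6) -> merged; set of 4 now {4, 6}
Step 8: find(4) -> no change; set of 4 is {4, 6}
Step 9: union(8, 7) -> merged; set of 8 now {0, 3, 7, 8}
Step 10: find(6) -> no change; set of 6 is {4, 6}
Step 11: find(4) -> no change; set of 4 is {4, 6}
Step 12: find(1) -> no change; set of 1 is {1, 2}
Step 13: find(3) -> no change; set of 3 is {0, 3, 7, 8}
Component of 2: {1, 2}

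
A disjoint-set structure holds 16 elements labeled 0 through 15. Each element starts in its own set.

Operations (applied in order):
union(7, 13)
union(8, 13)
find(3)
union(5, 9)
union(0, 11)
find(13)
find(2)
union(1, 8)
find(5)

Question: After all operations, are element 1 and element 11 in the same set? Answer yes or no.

Step 1: union(7, 13) -> merged; set of 7 now {7, 13}
Step 2: union(8, 13) -> merged; set of 8 now {7, 8, 13}
Step 3: find(3) -> no change; set of 3 is {3}
Step 4: union(5, 9) -> merged; set of 5 now {5, 9}
Step 5: union(0, 11) -> merged; set of 0 now {0, 11}
Step 6: find(13) -> no change; set of 13 is {7, 8, 13}
Step 7: find(2) -> no change; set of 2 is {2}
Step 8: union(1, 8) -> merged; set of 1 now {1, 7, 8, 13}
Step 9: find(5) -> no change; set of 5 is {5, 9}
Set of 1: {1, 7, 8, 13}; 11 is not a member.

Answer: no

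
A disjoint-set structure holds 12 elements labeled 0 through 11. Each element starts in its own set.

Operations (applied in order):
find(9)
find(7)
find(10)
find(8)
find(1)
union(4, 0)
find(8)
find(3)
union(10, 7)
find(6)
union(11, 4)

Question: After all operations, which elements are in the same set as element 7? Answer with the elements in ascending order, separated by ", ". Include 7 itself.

Answer: 7, 10

Derivation:
Step 1: find(9) -> no change; set of 9 is {9}
Step 2: find(7) -> no change; set of 7 is {7}
Step 3: find(10) -> no change; set of 10 is {10}
Step 4: find(8) -> no change; set of 8 is {8}
Step 5: find(1) -> no change; set of 1 is {1}
Step 6: union(4, 0) -> merged; set of 4 now {0, 4}
Step 7: find(8) -> no change; set of 8 is {8}
Step 8: find(3) -> no change; set of 3 is {3}
Step 9: union(10, 7) -> merged; set of 10 now {7, 10}
Step 10: find(6) -> no change; set of 6 is {6}
Step 11: union(11, 4) -> merged; set of 11 now {0, 4, 11}
Component of 7: {7, 10}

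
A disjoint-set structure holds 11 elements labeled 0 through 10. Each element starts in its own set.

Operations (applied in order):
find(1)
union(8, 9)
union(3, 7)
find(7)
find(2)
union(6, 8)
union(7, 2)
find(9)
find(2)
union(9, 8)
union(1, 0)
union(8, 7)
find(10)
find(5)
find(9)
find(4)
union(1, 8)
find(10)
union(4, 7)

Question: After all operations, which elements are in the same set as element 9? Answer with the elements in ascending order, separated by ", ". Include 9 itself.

Answer: 0, 1, 2, 3, 4, 6, 7, 8, 9

Derivation:
Step 1: find(1) -> no change; set of 1 is {1}
Step 2: union(8, 9) -> merged; set of 8 now {8, 9}
Step 3: union(3, 7) -> merged; set of 3 now {3, 7}
Step 4: find(7) -> no change; set of 7 is {3, 7}
Step 5: find(2) -> no change; set of 2 is {2}
Step 6: union(6, 8) -> merged; set of 6 now {6, 8, 9}
Step 7: union(7, 2) -> merged; set of 7 now {2, 3, 7}
Step 8: find(9) -> no change; set of 9 is {6, 8, 9}
Step 9: find(2) -> no change; set of 2 is {2, 3, 7}
Step 10: union(9, 8) -> already same set; set of 9 now {6, 8, 9}
Step 11: union(1, 0) -> merged; set of 1 now {0, 1}
Step 12: union(8, 7) -> merged; set of 8 now {2, 3, 6, 7, 8, 9}
Step 13: find(10) -> no change; set of 10 is {10}
Step 14: find(5) -> no change; set of 5 is {5}
Step 15: find(9) -> no change; set of 9 is {2, 3, 6, 7, 8, 9}
Step 16: find(4) -> no change; set of 4 is {4}
Step 17: union(1, 8) -> merged; set of 1 now {0, 1, 2, 3, 6, 7, 8, 9}
Step 18: find(10) -> no change; set of 10 is {10}
Step 19: union(4, 7) -> merged; set of 4 now {0, 1, 2, 3, 4, 6, 7, 8, 9}
Component of 9: {0, 1, 2, 3, 4, 6, 7, 8, 9}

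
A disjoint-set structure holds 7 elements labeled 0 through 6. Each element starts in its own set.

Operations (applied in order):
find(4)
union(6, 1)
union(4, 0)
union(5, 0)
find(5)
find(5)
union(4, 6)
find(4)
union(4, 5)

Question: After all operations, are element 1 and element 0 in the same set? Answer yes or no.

Answer: yes

Derivation:
Step 1: find(4) -> no change; set of 4 is {4}
Step 2: union(6, 1) -> merged; set of 6 now {1, 6}
Step 3: union(4, 0) -> merged; set of 4 now {0, 4}
Step 4: union(5, 0) -> merged; set of 5 now {0, 4, 5}
Step 5: find(5) -> no change; set of 5 is {0, 4, 5}
Step 6: find(5) -> no change; set of 5 is {0, 4, 5}
Step 7: union(4, 6) -> merged; set of 4 now {0, 1, 4, 5, 6}
Step 8: find(4) -> no change; set of 4 is {0, 1, 4, 5, 6}
Step 9: union(4, 5) -> already same set; set of 4 now {0, 1, 4, 5, 6}
Set of 1: {0, 1, 4, 5, 6}; 0 is a member.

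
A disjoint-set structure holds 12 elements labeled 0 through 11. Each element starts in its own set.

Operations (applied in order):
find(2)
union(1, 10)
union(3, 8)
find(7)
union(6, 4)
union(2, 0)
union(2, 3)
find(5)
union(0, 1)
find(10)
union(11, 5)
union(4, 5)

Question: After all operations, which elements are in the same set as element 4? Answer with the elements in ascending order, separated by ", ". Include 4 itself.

Step 1: find(2) -> no change; set of 2 is {2}
Step 2: union(1, 10) -> merged; set of 1 now {1, 10}
Step 3: union(3, 8) -> merged; set of 3 now {3, 8}
Step 4: find(7) -> no change; set of 7 is {7}
Step 5: union(6, 4) -> merged; set of 6 now {4, 6}
Step 6: union(2, 0) -> merged; set of 2 now {0, 2}
Step 7: union(2, 3) -> merged; set of 2 now {0, 2, 3, 8}
Step 8: find(5) -> no change; set of 5 is {5}
Step 9: union(0, 1) -> merged; set of 0 now {0, 1, 2, 3, 8, 10}
Step 10: find(10) -> no change; set of 10 is {0, 1, 2, 3, 8, 10}
Step 11: union(11, 5) -> merged; set of 11 now {5, 11}
Step 12: union(4, 5) -> merged; set of 4 now {4, 5, 6, 11}
Component of 4: {4, 5, 6, 11}

Answer: 4, 5, 6, 11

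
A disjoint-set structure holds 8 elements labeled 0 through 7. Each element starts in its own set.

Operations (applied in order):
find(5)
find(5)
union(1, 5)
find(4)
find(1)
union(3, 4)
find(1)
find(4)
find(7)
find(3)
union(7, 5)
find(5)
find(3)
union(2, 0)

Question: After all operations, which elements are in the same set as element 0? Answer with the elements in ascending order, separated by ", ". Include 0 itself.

Step 1: find(5) -> no change; set of 5 is {5}
Step 2: find(5) -> no change; set of 5 is {5}
Step 3: union(1, 5) -> merged; set of 1 now {1, 5}
Step 4: find(4) -> no change; set of 4 is {4}
Step 5: find(1) -> no change; set of 1 is {1, 5}
Step 6: union(3, 4) -> merged; set of 3 now {3, 4}
Step 7: find(1) -> no change; set of 1 is {1, 5}
Step 8: find(4) -> no change; set of 4 is {3, 4}
Step 9: find(7) -> no change; set of 7 is {7}
Step 10: find(3) -> no change; set of 3 is {3, 4}
Step 11: union(7, 5) -> merged; set of 7 now {1, 5, 7}
Step 12: find(5) -> no change; set of 5 is {1, 5, 7}
Step 13: find(3) -> no change; set of 3 is {3, 4}
Step 14: union(2, 0) -> merged; set of 2 now {0, 2}
Component of 0: {0, 2}

Answer: 0, 2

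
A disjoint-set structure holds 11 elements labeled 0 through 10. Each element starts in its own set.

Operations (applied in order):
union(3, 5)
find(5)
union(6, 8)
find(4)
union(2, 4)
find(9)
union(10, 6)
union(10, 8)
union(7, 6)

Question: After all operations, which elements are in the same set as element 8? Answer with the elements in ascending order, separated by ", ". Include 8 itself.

Answer: 6, 7, 8, 10

Derivation:
Step 1: union(3, 5) -> merged; set of 3 now {3, 5}
Step 2: find(5) -> no change; set of 5 is {3, 5}
Step 3: union(6, 8) -> merged; set of 6 now {6, 8}
Step 4: find(4) -> no change; set of 4 is {4}
Step 5: union(2, 4) -> merged; set of 2 now {2, 4}
Step 6: find(9) -> no change; set of 9 is {9}
Step 7: union(10, 6) -> merged; set of 10 now {6, 8, 10}
Step 8: union(10, 8) -> already same set; set of 10 now {6, 8, 10}
Step 9: union(7, 6) -> merged; set of 7 now {6, 7, 8, 10}
Component of 8: {6, 7, 8, 10}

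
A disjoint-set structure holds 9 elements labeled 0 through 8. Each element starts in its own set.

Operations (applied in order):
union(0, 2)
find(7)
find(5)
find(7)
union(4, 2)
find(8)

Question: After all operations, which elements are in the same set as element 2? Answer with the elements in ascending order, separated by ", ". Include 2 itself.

Answer: 0, 2, 4

Derivation:
Step 1: union(0, 2) -> merged; set of 0 now {0, 2}
Step 2: find(7) -> no change; set of 7 is {7}
Step 3: find(5) -> no change; set of 5 is {5}
Step 4: find(7) -> no change; set of 7 is {7}
Step 5: union(4, 2) -> merged; set of 4 now {0, 2, 4}
Step 6: find(8) -> no change; set of 8 is {8}
Component of 2: {0, 2, 4}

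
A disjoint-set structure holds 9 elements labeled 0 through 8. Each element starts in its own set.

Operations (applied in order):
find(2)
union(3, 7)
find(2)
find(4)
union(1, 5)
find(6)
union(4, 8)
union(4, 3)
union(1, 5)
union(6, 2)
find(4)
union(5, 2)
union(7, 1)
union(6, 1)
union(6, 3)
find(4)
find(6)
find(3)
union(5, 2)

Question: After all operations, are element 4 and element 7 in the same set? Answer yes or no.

Step 1: find(2) -> no change; set of 2 is {2}
Step 2: union(3, 7) -> merged; set of 3 now {3, 7}
Step 3: find(2) -> no change; set of 2 is {2}
Step 4: find(4) -> no change; set of 4 is {4}
Step 5: union(1, 5) -> merged; set of 1 now {1, 5}
Step 6: find(6) -> no change; set of 6 is {6}
Step 7: union(4, 8) -> merged; set of 4 now {4, 8}
Step 8: union(4, 3) -> merged; set of 4 now {3, 4, 7, 8}
Step 9: union(1, 5) -> already same set; set of 1 now {1, 5}
Step 10: union(6, 2) -> merged; set of 6 now {2, 6}
Step 11: find(4) -> no change; set of 4 is {3, 4, 7, 8}
Step 12: union(5, 2) -> merged; set of 5 now {1, 2, 5, 6}
Step 13: union(7, 1) -> merged; set of 7 now {1, 2, 3, 4, 5, 6, 7, 8}
Step 14: union(6, 1) -> already same set; set of 6 now {1, 2, 3, 4, 5, 6, 7, 8}
Step 15: union(6, 3) -> already same set; set of 6 now {1, 2, 3, 4, 5, 6, 7, 8}
Step 16: find(4) -> no change; set of 4 is {1, 2, 3, 4, 5, 6, 7, 8}
Step 17: find(6) -> no change; set of 6 is {1, 2, 3, 4, 5, 6, 7, 8}
Step 18: find(3) -> no change; set of 3 is {1, 2, 3, 4, 5, 6, 7, 8}
Step 19: union(5, 2) -> already same set; set of 5 now {1, 2, 3, 4, 5, 6, 7, 8}
Set of 4: {1, 2, 3, 4, 5, 6, 7, 8}; 7 is a member.

Answer: yes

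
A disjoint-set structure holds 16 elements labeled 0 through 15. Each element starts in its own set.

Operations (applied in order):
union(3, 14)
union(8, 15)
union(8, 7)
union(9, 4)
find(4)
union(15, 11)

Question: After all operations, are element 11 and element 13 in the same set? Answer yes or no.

Answer: no

Derivation:
Step 1: union(3, 14) -> merged; set of 3 now {3, 14}
Step 2: union(8, 15) -> merged; set of 8 now {8, 15}
Step 3: union(8, 7) -> merged; set of 8 now {7, 8, 15}
Step 4: union(9, 4) -> merged; set of 9 now {4, 9}
Step 5: find(4) -> no change; set of 4 is {4, 9}
Step 6: union(15, 11) -> merged; set of 15 now {7, 8, 11, 15}
Set of 11: {7, 8, 11, 15}; 13 is not a member.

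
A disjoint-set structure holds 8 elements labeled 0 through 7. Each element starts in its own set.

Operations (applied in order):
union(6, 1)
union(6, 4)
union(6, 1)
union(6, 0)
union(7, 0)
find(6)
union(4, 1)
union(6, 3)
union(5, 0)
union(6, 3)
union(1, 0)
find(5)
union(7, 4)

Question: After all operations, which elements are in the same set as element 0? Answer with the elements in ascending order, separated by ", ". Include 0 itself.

Step 1: union(6, 1) -> merged; set of 6 now {1, 6}
Step 2: union(6, 4) -> merged; set of 6 now {1, 4, 6}
Step 3: union(6, 1) -> already same set; set of 6 now {1, 4, 6}
Step 4: union(6, 0) -> merged; set of 6 now {0, 1, 4, 6}
Step 5: union(7, 0) -> merged; set of 7 now {0, 1, 4, 6, 7}
Step 6: find(6) -> no change; set of 6 is {0, 1, 4, 6, 7}
Step 7: union(4, 1) -> already same set; set of 4 now {0, 1, 4, 6, 7}
Step 8: union(6, 3) -> merged; set of 6 now {0, 1, 3, 4, 6, 7}
Step 9: union(5, 0) -> merged; set of 5 now {0, 1, 3, 4, 5, 6, 7}
Step 10: union(6, 3) -> already same set; set of 6 now {0, 1, 3, 4, 5, 6, 7}
Step 11: union(1, 0) -> already same set; set of 1 now {0, 1, 3, 4, 5, 6, 7}
Step 12: find(5) -> no change; set of 5 is {0, 1, 3, 4, 5, 6, 7}
Step 13: union(7, 4) -> already same set; set of 7 now {0, 1, 3, 4, 5, 6, 7}
Component of 0: {0, 1, 3, 4, 5, 6, 7}

Answer: 0, 1, 3, 4, 5, 6, 7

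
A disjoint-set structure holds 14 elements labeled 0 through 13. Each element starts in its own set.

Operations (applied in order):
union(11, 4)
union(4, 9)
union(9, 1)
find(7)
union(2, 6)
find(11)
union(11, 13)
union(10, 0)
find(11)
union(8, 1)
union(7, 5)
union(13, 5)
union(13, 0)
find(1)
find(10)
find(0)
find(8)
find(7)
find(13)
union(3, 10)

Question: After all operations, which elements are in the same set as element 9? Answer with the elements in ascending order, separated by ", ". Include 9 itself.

Step 1: union(11, 4) -> merged; set of 11 now {4, 11}
Step 2: union(4, 9) -> merged; set of 4 now {4, 9, 11}
Step 3: union(9, 1) -> merged; set of 9 now {1, 4, 9, 11}
Step 4: find(7) -> no change; set of 7 is {7}
Step 5: union(2, 6) -> merged; set of 2 now {2, 6}
Step 6: find(11) -> no change; set of 11 is {1, 4, 9, 11}
Step 7: union(11, 13) -> merged; set of 11 now {1, 4, 9, 11, 13}
Step 8: union(10, 0) -> merged; set of 10 now {0, 10}
Step 9: find(11) -> no change; set of 11 is {1, 4, 9, 11, 13}
Step 10: union(8, 1) -> merged; set of 8 now {1, 4, 8, 9, 11, 13}
Step 11: union(7, 5) -> merged; set of 7 now {5, 7}
Step 12: union(13, 5) -> merged; set of 13 now {1, 4, 5, 7, 8, 9, 11, 13}
Step 13: union(13, 0) -> merged; set of 13 now {0, 1, 4, 5, 7, 8, 9, 10, 11, 13}
Step 14: find(1) -> no change; set of 1 is {0, 1, 4, 5, 7, 8, 9, 10, 11, 13}
Step 15: find(10) -> no change; set of 10 is {0, 1, 4, 5, 7, 8, 9, 10, 11, 13}
Step 16: find(0) -> no change; set of 0 is {0, 1, 4, 5, 7, 8, 9, 10, 11, 13}
Step 17: find(8) -> no change; set of 8 is {0, 1, 4, 5, 7, 8, 9, 10, 11, 13}
Step 18: find(7) -> no change; set of 7 is {0, 1, 4, 5, 7, 8, 9, 10, 11, 13}
Step 19: find(13) -> no change; set of 13 is {0, 1, 4, 5, 7, 8, 9, 10, 11, 13}
Step 20: union(3, 10) -> merged; set of 3 now {0, 1, 3, 4, 5, 7, 8, 9, 10, 11, 13}
Component of 9: {0, 1, 3, 4, 5, 7, 8, 9, 10, 11, 13}

Answer: 0, 1, 3, 4, 5, 7, 8, 9, 10, 11, 13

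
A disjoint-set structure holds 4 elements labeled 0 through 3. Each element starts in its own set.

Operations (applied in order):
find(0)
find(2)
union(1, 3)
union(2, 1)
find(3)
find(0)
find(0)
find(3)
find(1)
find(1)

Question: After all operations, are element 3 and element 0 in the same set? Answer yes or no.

Step 1: find(0) -> no change; set of 0 is {0}
Step 2: find(2) -> no change; set of 2 is {2}
Step 3: union(1, 3) -> merged; set of 1 now {1, 3}
Step 4: union(2, 1) -> merged; set of 2 now {1, 2, 3}
Step 5: find(3) -> no change; set of 3 is {1, 2, 3}
Step 6: find(0) -> no change; set of 0 is {0}
Step 7: find(0) -> no change; set of 0 is {0}
Step 8: find(3) -> no change; set of 3 is {1, 2, 3}
Step 9: find(1) -> no change; set of 1 is {1, 2, 3}
Step 10: find(1) -> no change; set of 1 is {1, 2, 3}
Set of 3: {1, 2, 3}; 0 is not a member.

Answer: no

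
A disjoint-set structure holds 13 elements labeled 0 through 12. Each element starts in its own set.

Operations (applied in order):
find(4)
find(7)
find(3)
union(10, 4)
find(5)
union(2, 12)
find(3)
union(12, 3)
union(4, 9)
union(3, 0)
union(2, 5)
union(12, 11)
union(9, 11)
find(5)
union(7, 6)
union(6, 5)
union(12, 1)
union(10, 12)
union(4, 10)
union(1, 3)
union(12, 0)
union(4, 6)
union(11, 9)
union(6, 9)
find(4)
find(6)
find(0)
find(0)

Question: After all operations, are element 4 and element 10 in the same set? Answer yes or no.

Step 1: find(4) -> no change; set of 4 is {4}
Step 2: find(7) -> no change; set of 7 is {7}
Step 3: find(3) -> no change; set of 3 is {3}
Step 4: union(10, 4) -> merged; set of 10 now {4, 10}
Step 5: find(5) -> no change; set of 5 is {5}
Step 6: union(2, 12) -> merged; set of 2 now {2, 12}
Step 7: find(3) -> no change; set of 3 is {3}
Step 8: union(12, 3) -> merged; set of 12 now {2, 3, 12}
Step 9: union(4, 9) -> merged; set of 4 now {4, 9, 10}
Step 10: union(3, 0) -> merged; set of 3 now {0, 2, 3, 12}
Step 11: union(2, 5) -> merged; set of 2 now {0, 2, 3, 5, 12}
Step 12: union(12, 11) -> merged; set of 12 now {0, 2, 3, 5, 11, 12}
Step 13: union(9, 11) -> merged; set of 9 now {0, 2, 3, 4, 5, 9, 10, 11, 12}
Step 14: find(5) -> no change; set of 5 is {0, 2, 3, 4, 5, 9, 10, 11, 12}
Step 15: union(7, 6) -> merged; set of 7 now {6, 7}
Step 16: union(6, 5) -> merged; set of 6 now {0, 2, 3, 4, 5, 6, 7, 9, 10, 11, 12}
Step 17: union(12, 1) -> merged; set of 12 now {0, 1, 2, 3, 4, 5, 6, 7, 9, 10, 11, 12}
Step 18: union(10, 12) -> already same set; set of 10 now {0, 1, 2, 3, 4, 5, 6, 7, 9, 10, 11, 12}
Step 19: union(4, 10) -> already same set; set of 4 now {0, 1, 2, 3, 4, 5, 6, 7, 9, 10, 11, 12}
Step 20: union(1, 3) -> already same set; set of 1 now {0, 1, 2, 3, 4, 5, 6, 7, 9, 10, 11, 12}
Step 21: union(12, 0) -> already same set; set of 12 now {0, 1, 2, 3, 4, 5, 6, 7, 9, 10, 11, 12}
Step 22: union(4, 6) -> already same set; set of 4 now {0, 1, 2, 3, 4, 5, 6, 7, 9, 10, 11, 12}
Step 23: union(11, 9) -> already same set; set of 11 now {0, 1, 2, 3, 4, 5, 6, 7, 9, 10, 11, 12}
Step 24: union(6, 9) -> already same set; set of 6 now {0, 1, 2, 3, 4, 5, 6, 7, 9, 10, 11, 12}
Step 25: find(4) -> no change; set of 4 is {0, 1, 2, 3, 4, 5, 6, 7, 9, 10, 11, 12}
Step 26: find(6) -> no change; set of 6 is {0, 1, 2, 3, 4, 5, 6, 7, 9, 10, 11, 12}
Step 27: find(0) -> no change; set of 0 is {0, 1, 2, 3, 4, 5, 6, 7, 9, 10, 11, 12}
Step 28: find(0) -> no change; set of 0 is {0, 1, 2, 3, 4, 5, 6, 7, 9, 10, 11, 12}
Set of 4: {0, 1, 2, 3, 4, 5, 6, 7, 9, 10, 11, 12}; 10 is a member.

Answer: yes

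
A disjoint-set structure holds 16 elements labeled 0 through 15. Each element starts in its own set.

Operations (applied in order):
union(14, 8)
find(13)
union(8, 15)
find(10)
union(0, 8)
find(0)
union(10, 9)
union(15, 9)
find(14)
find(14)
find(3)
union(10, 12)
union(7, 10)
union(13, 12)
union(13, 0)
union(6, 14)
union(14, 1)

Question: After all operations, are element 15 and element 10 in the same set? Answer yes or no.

Step 1: union(14, 8) -> merged; set of 14 now {8, 14}
Step 2: find(13) -> no change; set of 13 is {13}
Step 3: union(8, 15) -> merged; set of 8 now {8, 14, 15}
Step 4: find(10) -> no change; set of 10 is {10}
Step 5: union(0, 8) -> merged; set of 0 now {0, 8, 14, 15}
Step 6: find(0) -> no change; set of 0 is {0, 8, 14, 15}
Step 7: union(10, 9) -> merged; set of 10 now {9, 10}
Step 8: union(15, 9) -> merged; set of 15 now {0, 8, 9, 10, 14, 15}
Step 9: find(14) -> no change; set of 14 is {0, 8, 9, 10, 14, 15}
Step 10: find(14) -> no change; set of 14 is {0, 8, 9, 10, 14, 15}
Step 11: find(3) -> no change; set of 3 is {3}
Step 12: union(10, 12) -> merged; set of 10 now {0, 8, 9, 10, 12, 14, 15}
Step 13: union(7, 10) -> merged; set of 7 now {0, 7, 8, 9, 10, 12, 14, 15}
Step 14: union(13, 12) -> merged; set of 13 now {0, 7, 8, 9, 10, 12, 13, 14, 15}
Step 15: union(13, 0) -> already same set; set of 13 now {0, 7, 8, 9, 10, 12, 13, 14, 15}
Step 16: union(6, 14) -> merged; set of 6 now {0, 6, 7, 8, 9, 10, 12, 13, 14, 15}
Step 17: union(14, 1) -> merged; set of 14 now {0, 1, 6, 7, 8, 9, 10, 12, 13, 14, 15}
Set of 15: {0, 1, 6, 7, 8, 9, 10, 12, 13, 14, 15}; 10 is a member.

Answer: yes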